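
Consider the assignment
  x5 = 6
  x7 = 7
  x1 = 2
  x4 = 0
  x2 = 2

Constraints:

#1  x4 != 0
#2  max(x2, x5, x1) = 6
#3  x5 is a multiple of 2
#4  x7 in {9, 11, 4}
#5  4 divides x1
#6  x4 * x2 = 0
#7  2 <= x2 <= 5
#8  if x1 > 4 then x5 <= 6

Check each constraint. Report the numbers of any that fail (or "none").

#1 x4 = 0, but 0 is required to differ  FAIL
#2 max(2, 6, 2) = 6  OK
#3 6 / 2 = 3, so 2 divides 6  OK
#4 x7 = 7 is not in {9, 11, 4}  FAIL
#5 2 = 4*0 + 2, so 4 does not divide 2  FAIL
#6 x4 * x2 = 0 * 2 = 0  OK
#7 x2 = 2 lies in [2, 5]  OK
#8 x1 = 2, not > 4; antecedent false, conditional vacuously true  OK

Violated: 1, 4, and 5.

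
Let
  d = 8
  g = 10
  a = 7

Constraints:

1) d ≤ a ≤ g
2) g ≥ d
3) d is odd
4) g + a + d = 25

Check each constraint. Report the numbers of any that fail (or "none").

1) values 8, 7, 10; d = 8 is not ≤ a = 7  fails
2) g = 10, d = 8; 10 ≥ 8  holds
3) d = 8 is even  fails
4) g + a + d = 10 + 7 + 8 = 25  holds

No — constraints 1, 3 are not satisfied.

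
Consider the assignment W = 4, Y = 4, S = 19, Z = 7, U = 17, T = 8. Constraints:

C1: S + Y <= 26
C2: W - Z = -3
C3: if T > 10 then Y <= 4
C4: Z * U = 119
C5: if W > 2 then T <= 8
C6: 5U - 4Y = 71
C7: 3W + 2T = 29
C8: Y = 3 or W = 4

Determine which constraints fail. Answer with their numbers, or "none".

The assignment fails constraints 6, 7.

C1: S + Y = 19 + 4 = 23; 23 ≤ 26 — OK.
C2: W - Z = 4 - 7 = -3 — OK.
C3: T = 8, not > 10; antecedent false, conditional vacuously true — OK.
C4: Z * U = 7 * 17 = 119 — OK.
C5: W = 4 > 2, so we need T ≤ 8; T = 8 ≤ 8 — OK.
C6: 5U - 4Y = 5(17) - 4(4) = 69, not 71 — violated.
C7: 3W + 2T = 3(4) + 2(8) = 28, not 29 — violated.
C8: Y = 4 ≠ 3, but W = 4 = 4 (second disjunct) — OK.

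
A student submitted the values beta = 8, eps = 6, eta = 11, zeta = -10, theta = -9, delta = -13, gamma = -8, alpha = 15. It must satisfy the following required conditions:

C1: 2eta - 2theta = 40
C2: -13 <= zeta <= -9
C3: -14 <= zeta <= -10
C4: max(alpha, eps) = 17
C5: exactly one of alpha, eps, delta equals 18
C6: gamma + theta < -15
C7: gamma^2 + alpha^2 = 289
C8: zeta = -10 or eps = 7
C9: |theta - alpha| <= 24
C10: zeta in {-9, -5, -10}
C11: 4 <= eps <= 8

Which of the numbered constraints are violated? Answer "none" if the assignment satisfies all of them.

C1: 2eta - 2theta = 2(11) - 2(-9) = 40  holds
C2: zeta = -10 lies in [-13, -9]  holds
C3: zeta = -10 lies in [-14, -10]  holds
C4: max(15, 6) = 15, not 17  fails
C5: alpha=15, eps=6, delta=-13; 0 of them equal 18, not exactly one  fails
C6: gamma + theta = -8 + (-9) = -17; -17 < -15  holds
C7: gamma^2 + alpha^2 = (-8)^2 + 15^2 = 64 + 225 = 289  holds
C8: zeta = -10 = -10 (first disjunct)  holds
C9: |-9 - 15| = 24; 24 ≤ 24  holds
C10: zeta = -10 is in {-9, -5, -10}  holds
C11: eps = 6 lies in [4, 8]  holds

No — constraints 4 and 5 are not satisfied.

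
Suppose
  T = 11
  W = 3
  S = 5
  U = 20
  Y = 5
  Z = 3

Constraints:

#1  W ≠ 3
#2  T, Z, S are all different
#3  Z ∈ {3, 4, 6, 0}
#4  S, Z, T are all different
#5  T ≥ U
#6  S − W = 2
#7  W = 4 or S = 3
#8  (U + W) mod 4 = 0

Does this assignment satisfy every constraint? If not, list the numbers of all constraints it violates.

The assignment fails constraints 1, 5, 7, 8.

#1 W = 3, but 3 is required to differ — does not hold.
#2 values 11, 3, 5 are pairwise distinct — holds.
#3 Z = 3 is in {3, 4, 6, 0} — holds.
#4 values 5, 3, 11 are pairwise distinct — holds.
#5 T = 11, U = 20; 11 < 20 (want ≥) — does not hold.
#6 S − W = 5 − 3 = 2 — holds.
#7 W = 3 ≠ 4 and S = 5 ≠ 3; both disjuncts false — does not hold.
#8 U + W = 23; 23 mod 4 = 3, not 0 — does not hold.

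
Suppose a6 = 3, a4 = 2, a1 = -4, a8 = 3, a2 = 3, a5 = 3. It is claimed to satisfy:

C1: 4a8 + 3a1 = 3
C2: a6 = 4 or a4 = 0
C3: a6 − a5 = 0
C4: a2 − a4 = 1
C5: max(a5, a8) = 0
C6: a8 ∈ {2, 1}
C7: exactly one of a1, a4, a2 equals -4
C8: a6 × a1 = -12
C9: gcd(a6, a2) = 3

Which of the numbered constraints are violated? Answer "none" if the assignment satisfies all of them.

No — constraints 1, 2, 5, 6 are not satisfied.

C1: 4a8 + 3a1 = 4(3) + 3(-4) = 0, not 3  fails
C2: a6 = 3 ≠ 4 and a4 = 2 ≠ 0; both disjuncts false  fails
C3: a6 − a5 = 3 − 3 = 0  holds
C4: a2 − a4 = 3 − 2 = 1  holds
C5: max(3, 3) = 3, not 0  fails
C6: a8 = 3 is not in {2, 1}  fails
C7: a1=-4, a4=2, a2=3; 1 of them equals -4  holds
C8: a6 × a1 = 3 × (-4) = -12  holds
C9: gcd(3, 3) = 3  holds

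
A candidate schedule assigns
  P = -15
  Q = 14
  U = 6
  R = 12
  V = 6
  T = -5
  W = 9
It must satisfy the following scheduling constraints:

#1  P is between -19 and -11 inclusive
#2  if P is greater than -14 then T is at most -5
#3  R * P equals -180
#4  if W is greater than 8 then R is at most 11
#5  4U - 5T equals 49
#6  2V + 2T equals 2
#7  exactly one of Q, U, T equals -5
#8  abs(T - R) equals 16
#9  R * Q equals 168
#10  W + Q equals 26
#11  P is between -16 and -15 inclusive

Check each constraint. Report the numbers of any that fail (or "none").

Constraints 4, 8, and 10 are violated.

#1 P = -15 lies in [-19, -11]  holds
#2 P = -15, not > -14; antecedent false, conditional vacuously true  holds
#3 R * P = 12 * (-15) = -180  holds
#4 W = 9 > 8, so we need R ≤ 11; but R = 12 > 11  fails
#5 4U - 5T = 4(6) - 5(-5) = 49  holds
#6 2V + 2T = 2(6) + 2(-5) = 2  holds
#7 Q=14, U=6, T=-5; 1 of them equals -5  holds
#8 abs(-5 - 12) = 17, not 16  fails
#9 R * Q = 12 * 14 = 168  holds
#10 W + Q = 9 + 14 = 23, not 26  fails
#11 P = -15 lies in [-16, -15]  holds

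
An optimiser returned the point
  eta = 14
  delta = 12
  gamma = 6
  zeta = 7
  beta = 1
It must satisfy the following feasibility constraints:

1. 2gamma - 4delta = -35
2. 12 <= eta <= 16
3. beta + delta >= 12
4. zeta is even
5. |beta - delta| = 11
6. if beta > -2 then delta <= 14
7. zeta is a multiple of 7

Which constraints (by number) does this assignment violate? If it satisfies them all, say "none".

1. 2gamma - 4delta = 2(6) - 4(12) = -36, not -35  FAIL
2. eta = 14 lies in [12, 16]  OK
3. beta + delta = 1 + 12 = 13; 13 ≥ 12  OK
4. zeta = 7 is odd  FAIL
5. |1 - 12| = 11  OK
6. beta = 1 > -2, so we need delta ≤ 14; delta = 12 ≤ 14  OK
7. 7 / 7 = 1, so 7 divides 7  OK

Constraints 1 and 4 do not hold.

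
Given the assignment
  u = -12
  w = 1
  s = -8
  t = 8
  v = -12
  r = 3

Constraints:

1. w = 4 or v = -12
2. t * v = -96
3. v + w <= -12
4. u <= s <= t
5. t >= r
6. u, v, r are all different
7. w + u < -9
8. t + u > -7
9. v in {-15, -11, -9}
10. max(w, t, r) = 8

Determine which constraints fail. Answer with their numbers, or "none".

1. w = 1 ≠ 4, but v = -12 = -12 (second disjunct) — holds.
2. t * v = 8 * (-12) = -96 — holds.
3. v + w = -12 + 1 = -11; -11 > -12, bound -12 not met — does not hold.
4. values -12 <= -8 <= 8 — holds.
5. t = 8, r = 3; 8 ≥ 3 — holds.
6. u = v = -12, not all different — does not hold.
7. w + u = 1 + (-12) = -11; -11 < -9 — holds.
8. t + u = 8 + (-12) = -4; -4 > -7 — holds.
9. v = -12 is not in {-15, -11, -9} — does not hold.
10. max(1, 8, 3) = 8 — holds.

The assignment fails constraints 3, 6, 9.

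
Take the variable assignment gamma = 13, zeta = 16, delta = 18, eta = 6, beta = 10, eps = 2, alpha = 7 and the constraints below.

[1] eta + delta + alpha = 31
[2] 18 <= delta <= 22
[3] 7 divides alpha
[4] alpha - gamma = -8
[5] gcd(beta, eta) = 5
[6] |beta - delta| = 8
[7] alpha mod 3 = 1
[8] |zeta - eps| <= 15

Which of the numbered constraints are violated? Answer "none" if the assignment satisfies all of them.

[1] eta + delta + alpha = 6 + 18 + 7 = 31 — OK.
[2] delta = 18 lies in [18, 22] — OK.
[3] 7 / 7 = 1, so 7 divides 7 — OK.
[4] alpha - gamma = 7 - 13 = -6, not -8 — violated.
[5] gcd(10, 6) = 2, not 5 — violated.
[6] |10 - 18| = 8 — OK.
[7] 7 mod 3 = 1 — OK.
[8] |16 - 2| = 14; 14 ≤ 15 — OK.

No — constraints 4 and 5 are not satisfied.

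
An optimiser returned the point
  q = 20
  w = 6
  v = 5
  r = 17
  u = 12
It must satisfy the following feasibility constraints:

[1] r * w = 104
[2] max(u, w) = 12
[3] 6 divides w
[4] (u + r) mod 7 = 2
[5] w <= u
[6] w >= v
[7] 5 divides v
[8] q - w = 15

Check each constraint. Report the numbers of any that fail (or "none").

[1] r * w = 17 * 6 = 102, not 104  FAIL
[2] max(12, 6) = 12  OK
[3] 6 / 6 = 1, so 6 divides 6  OK
[4] u + r = 29; 29 mod 7 = 1, not 2  FAIL
[5] w = 6, u = 12; 6 ≤ 12  OK
[6] w = 6, v = 5; 6 ≥ 5  OK
[7] 5 / 5 = 1, so 5 divides 5  OK
[8] q - w = 20 - 6 = 14, not 15  FAIL

Violated: 1, 4, and 8.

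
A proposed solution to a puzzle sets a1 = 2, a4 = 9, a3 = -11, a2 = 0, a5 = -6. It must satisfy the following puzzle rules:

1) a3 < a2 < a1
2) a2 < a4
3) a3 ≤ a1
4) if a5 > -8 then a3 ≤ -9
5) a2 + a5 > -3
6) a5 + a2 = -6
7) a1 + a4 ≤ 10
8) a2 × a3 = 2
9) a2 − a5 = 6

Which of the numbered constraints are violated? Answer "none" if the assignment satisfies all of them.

Constraints 5, 7, 8 do not hold.

1) values -11 < 0 < 2 — satisfied.
2) a2 = 0, a4 = 9; 0 < 9 — satisfied.
3) a3 = -11, a1 = 2; -11 ≤ 2 — satisfied.
4) a5 = -6 > -8, so we need a3 ≤ -9; a3 = -11 ≤ -9 — satisfied.
5) a2 + a5 = 0 + (-6) = -6; -6 ≤ -3, bound -3 not met — violated.
6) a5 + a2 = -6 + 0 = -6 — satisfied.
7) a1 + a4 = 2 + 9 = 11; 11 > 10, bound 10 not met — violated.
8) a2 × a3 = 0 × (-11) = 0, not 2 — violated.
9) a2 − a5 = 0 − (-6) = 6 — satisfied.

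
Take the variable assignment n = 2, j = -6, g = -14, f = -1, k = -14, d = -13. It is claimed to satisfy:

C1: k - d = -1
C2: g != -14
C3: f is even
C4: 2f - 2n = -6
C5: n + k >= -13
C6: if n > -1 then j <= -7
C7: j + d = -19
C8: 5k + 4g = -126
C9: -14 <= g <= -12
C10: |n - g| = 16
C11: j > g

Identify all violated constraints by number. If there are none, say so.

Violated: 2, 3, 6.

C1: k - d = -14 - (-13) = -1 — satisfied.
C2: g = -14, but -14 is required to differ — violated.
C3: f = -1 is odd — violated.
C4: 2f - 2n = 2(-1) - 2(2) = -6 — satisfied.
C5: n + k = 2 + (-14) = -12; -12 ≥ -13 — satisfied.
C6: n = 2 > -1, so we need j ≤ -7; but j = -6 > -7 — violated.
C7: j + d = -6 + (-13) = -19 — satisfied.
C8: 5k + 4g = 5(-14) + 4(-14) = -126 — satisfied.
C9: g = -14 lies in [-14, -12] — satisfied.
C10: |2 - (-14)| = 16 — satisfied.
C11: j = -6, g = -14; -6 > -14 — satisfied.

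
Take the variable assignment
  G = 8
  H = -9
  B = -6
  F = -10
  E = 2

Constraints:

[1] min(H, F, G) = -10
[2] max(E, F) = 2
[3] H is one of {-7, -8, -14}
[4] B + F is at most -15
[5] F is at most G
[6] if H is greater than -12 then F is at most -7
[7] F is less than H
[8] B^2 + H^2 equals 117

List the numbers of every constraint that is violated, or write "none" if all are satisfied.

Constraint 3 is violated.

[1] min(-9, -10, 8) = -10 — holds.
[2] max(2, -10) = 2 — holds.
[3] H = -9 is not in {-7, -8, -14} — fails.
[4] B + F = -6 + (-10) = -16; -16 ≤ -15 — holds.
[5] F = -10, G = 8; -10 ≤ 8 — holds.
[6] H = -9 > -12, so we need F ≤ -7; F = -10 ≤ -7 — holds.
[7] F = -10, H = -9; -10 < -9 — holds.
[8] B^2 + H^2 = (-6)^2 + (-9)^2 = 36 + 81 = 117 — holds.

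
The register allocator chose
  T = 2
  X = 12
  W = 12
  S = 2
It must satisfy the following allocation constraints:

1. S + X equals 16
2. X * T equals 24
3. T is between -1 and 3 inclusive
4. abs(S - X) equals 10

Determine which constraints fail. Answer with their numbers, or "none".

The assignment fails constraint 1.

1. S + X = 2 + 12 = 14, not 16 — does not hold.
2. X * T = 12 * 2 = 24 — holds.
3. T = 2 lies in [-1, 3] — holds.
4. abs(2 - 12) = 10 — holds.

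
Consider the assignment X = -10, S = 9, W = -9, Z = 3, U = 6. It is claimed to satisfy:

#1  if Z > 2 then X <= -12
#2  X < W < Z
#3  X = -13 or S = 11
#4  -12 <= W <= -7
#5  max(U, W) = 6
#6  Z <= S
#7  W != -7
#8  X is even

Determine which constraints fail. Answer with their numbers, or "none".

Constraints 1 and 3 do not hold.

#1 Z = 3 > 2, so we need X ≤ -12; but X = -10 > -12 — violated.
#2 values -10 < -9 < 3 — OK.
#3 X = -10 ≠ -13 and S = 9 ≠ 11; both disjuncts false — violated.
#4 W = -9 lies in [-12, -7] — OK.
#5 max(6, -9) = 6 — OK.
#6 Z = 3, S = 9; 3 ≤ 9 — OK.
#7 W = -9, and -9 ≠ -7 — OK.
#8 X = -10 is even — OK.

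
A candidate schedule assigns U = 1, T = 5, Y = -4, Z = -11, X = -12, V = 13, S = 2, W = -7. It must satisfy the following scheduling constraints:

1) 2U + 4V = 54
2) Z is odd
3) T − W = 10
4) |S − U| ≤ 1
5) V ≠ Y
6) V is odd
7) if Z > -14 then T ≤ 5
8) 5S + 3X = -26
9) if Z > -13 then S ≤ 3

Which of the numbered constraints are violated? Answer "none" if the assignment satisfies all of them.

Constraint 3 does not hold.

1) 2U + 4V = 2(1) + 4(13) = 54  ✓
2) Z = -11 is odd  ✓
3) T − W = 5 − (-7) = 12, not 10  ✗
4) |2 − 1| = 1; 1 ≤ 1  ✓
5) V = 13, Y = -4; distinct  ✓
6) V = 13 is odd  ✓
7) Z = -11 > -14, so we need T ≤ 5; T = 5 ≤ 5  ✓
8) 5S + 3X = 5(2) + 3(-12) = -26  ✓
9) Z = -11 > -13, so we need S ≤ 3; S = 2 ≤ 3  ✓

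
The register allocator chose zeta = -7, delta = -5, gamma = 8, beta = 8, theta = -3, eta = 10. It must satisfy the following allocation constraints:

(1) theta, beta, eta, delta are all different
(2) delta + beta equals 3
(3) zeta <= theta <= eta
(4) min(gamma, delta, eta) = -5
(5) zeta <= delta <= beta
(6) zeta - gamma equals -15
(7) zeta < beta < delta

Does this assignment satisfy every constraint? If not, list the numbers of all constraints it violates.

(1) values -3, 8, 10, -5 are pairwise distinct — satisfied.
(2) delta + beta = -5 + 8 = 3 — satisfied.
(3) values -7 <= -3 <= 10 — satisfied.
(4) min(8, -5, 10) = -5 — satisfied.
(5) values -7 <= -5 <= 8 — satisfied.
(6) zeta - gamma = -7 - 8 = -15 — satisfied.
(7) values -7, 8, -5; beta = 8 is not < delta = -5 — violated.

Constraint 7 is violated.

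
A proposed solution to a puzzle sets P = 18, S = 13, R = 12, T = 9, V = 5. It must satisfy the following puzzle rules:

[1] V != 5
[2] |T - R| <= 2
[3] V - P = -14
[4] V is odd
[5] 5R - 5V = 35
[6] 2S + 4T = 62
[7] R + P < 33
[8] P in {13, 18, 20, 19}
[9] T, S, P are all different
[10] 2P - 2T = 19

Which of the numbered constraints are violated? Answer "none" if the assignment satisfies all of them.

Constraints 1, 2, 3, and 10 do not hold.

[1] V = 5, but 5 is required to differ  FAIL
[2] |9 - 12| = 3; 3 > 2, exceeds bound 2  FAIL
[3] V - P = 5 - 18 = -13, not -14  FAIL
[4] V = 5 is odd  OK
[5] 5R - 5V = 5(12) - 5(5) = 35  OK
[6] 2S + 4T = 2(13) + 4(9) = 62  OK
[7] R + P = 12 + 18 = 30; 30 < 33  OK
[8] P = 18 is in {13, 18, 20, 19}  OK
[9] values 9, 13, 18 are pairwise distinct  OK
[10] 2P - 2T = 2(18) - 2(9) = 18, not 19  FAIL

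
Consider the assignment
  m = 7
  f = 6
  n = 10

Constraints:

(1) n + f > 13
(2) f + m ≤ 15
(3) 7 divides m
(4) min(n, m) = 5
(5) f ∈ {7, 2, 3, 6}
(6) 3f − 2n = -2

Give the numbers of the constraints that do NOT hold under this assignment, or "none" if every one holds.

No — constraint 4 is not satisfied.

(1) n + f = 10 + 6 = 16; 16 > 13 — holds.
(2) f + m = 6 + 7 = 13; 13 ≤ 15 — holds.
(3) 7 / 7 = 1, so 7 divides 7 — holds.
(4) min(10, 7) = 7, not 5 — does not hold.
(5) f = 6 is in {7, 2, 3, 6} — holds.
(6) 3f − 2n = 3(6) − 2(10) = -2 — holds.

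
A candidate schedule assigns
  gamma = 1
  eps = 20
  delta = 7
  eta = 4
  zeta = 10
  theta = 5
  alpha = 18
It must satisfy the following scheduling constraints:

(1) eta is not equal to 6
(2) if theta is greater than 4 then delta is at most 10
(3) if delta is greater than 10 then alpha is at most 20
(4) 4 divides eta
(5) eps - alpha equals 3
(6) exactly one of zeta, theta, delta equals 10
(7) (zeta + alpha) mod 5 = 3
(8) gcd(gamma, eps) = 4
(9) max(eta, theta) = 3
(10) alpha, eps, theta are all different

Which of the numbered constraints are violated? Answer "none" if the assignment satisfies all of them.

(1) eta = 4, and 4 ≠ 6  true
(2) theta = 5 > 4, so we need delta ≤ 10; delta = 7 ≤ 10  true
(3) delta = 7, not > 10; antecedent false, conditional vacuously true  true
(4) 4 / 4 = 1, so 4 divides 4  true
(5) eps - alpha = 20 - 18 = 2, not 3  false
(6) zeta=10, theta=5, delta=7; 1 of them equals 10  true
(7) zeta + alpha = 28; 28 mod 5 = 3  true
(8) gcd(1, 20) = 1, not 4  false
(9) max(4, 5) = 5, not 3  false
(10) values 18, 20, 5 are pairwise distinct  true

No — constraints 5, 8, and 9 are not satisfied.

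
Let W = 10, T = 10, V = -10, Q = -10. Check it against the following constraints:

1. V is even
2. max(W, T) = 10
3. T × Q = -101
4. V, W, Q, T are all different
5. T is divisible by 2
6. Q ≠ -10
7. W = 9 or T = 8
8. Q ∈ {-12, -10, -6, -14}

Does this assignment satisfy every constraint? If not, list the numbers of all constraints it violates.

1. V = -10 is even — OK.
2. max(10, 10) = 10 — OK.
3. T × Q = 10 × (-10) = -100, not -101 — violated.
4. V = Q = -10, not all different — violated.
5. 10 / 2 = 5, so 2 divides 10 — OK.
6. Q = -10, but -10 is required to differ — violated.
7. W = 10 ≠ 9 and T = 10 ≠ 8; both disjuncts false — violated.
8. Q = -10 is in {-12, -10, -6, -14} — OK.

Constraints 3, 4, 6, and 7 do not hold.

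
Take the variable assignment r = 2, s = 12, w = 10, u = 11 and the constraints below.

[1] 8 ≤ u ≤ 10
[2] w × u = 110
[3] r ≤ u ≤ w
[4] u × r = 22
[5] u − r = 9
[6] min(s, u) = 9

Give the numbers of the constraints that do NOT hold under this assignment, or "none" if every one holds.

[1] u = 11 is outside [8, 10] — does not hold.
[2] w × u = 10 × 11 = 110 — holds.
[3] values 2, 11, 10; u = 11 is not ≤ w = 10 — does not hold.
[4] u × r = 11 × 2 = 22 — holds.
[5] u − r = 11 − 2 = 9 — holds.
[6] min(12, 11) = 11, not 9 — does not hold.

Constraints 1, 3, 6 do not hold.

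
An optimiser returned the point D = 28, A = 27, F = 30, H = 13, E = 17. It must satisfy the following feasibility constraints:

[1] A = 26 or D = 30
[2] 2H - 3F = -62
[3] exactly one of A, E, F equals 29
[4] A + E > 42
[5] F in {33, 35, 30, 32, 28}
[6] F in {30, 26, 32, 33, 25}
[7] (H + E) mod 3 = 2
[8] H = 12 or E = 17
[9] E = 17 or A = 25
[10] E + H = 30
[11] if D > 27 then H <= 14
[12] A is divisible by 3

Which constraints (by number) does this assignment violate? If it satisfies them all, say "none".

[1] A = 27 ≠ 26 and D = 28 ≠ 30; both disjuncts false — fails.
[2] 2H - 3F = 2(13) - 3(30) = -64, not -62 — fails.
[3] A=27, E=17, F=30; 0 of them equal 29, not exactly one — fails.
[4] A + E = 27 + 17 = 44; 44 > 42 — holds.
[5] F = 30 is in {33, 35, 30, 32, 28} — holds.
[6] F = 30 is in {30, 26, 32, 33, 25} — holds.
[7] H + E = 30; 30 mod 3 = 0, not 2 — fails.
[8] H = 13 ≠ 12, but E = 17 = 17 (second disjunct) — holds.
[9] E = 17 = 17 (first disjunct) — holds.
[10] E + H = 17 + 13 = 30 — holds.
[11] D = 28 > 27, so we need H ≤ 14; H = 13 ≤ 14 — holds.
[12] 27 / 3 = 9, so 3 divides 27 — holds.

No — constraints 1, 2, 3, and 7 are not satisfied.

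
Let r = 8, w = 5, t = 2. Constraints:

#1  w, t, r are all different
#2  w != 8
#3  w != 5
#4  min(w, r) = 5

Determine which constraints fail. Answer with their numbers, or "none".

#1 values 5, 2, 8 are pairwise distinct  ✔
#2 w = 5, and 5 ≠ 8  ✔
#3 w = 5, but 5 is required to differ  ✘
#4 min(5, 8) = 5  ✔

No — constraint 3 is not satisfied.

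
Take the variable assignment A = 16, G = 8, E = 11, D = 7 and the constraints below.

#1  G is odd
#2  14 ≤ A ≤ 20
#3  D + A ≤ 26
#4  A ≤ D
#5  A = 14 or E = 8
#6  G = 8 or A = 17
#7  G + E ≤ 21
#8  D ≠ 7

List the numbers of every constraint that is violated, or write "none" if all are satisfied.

#1 G = 8 is even — does not hold.
#2 A = 16 lies in [14, 20] — holds.
#3 D + A = 7 + 16 = 23; 23 ≤ 26 — holds.
#4 A = 16, D = 7; 16 > 7 (want ≤) — does not hold.
#5 A = 16 ≠ 14 and E = 11 ≠ 8; both disjuncts false — does not hold.
#6 G = 8 = 8 (first disjunct) — holds.
#7 G + E = 8 + 11 = 19; 19 ≤ 21 — holds.
#8 D = 7, but 7 is required to differ — does not hold.

Constraints 1, 4, 5, and 8 are violated.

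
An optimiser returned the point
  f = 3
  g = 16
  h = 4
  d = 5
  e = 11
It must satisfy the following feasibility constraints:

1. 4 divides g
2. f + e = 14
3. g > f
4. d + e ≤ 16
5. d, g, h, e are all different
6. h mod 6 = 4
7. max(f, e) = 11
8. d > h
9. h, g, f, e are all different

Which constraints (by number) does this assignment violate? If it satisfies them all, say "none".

None — every constraint holds.

1. 16 / 4 = 4, so 4 divides 16  yes
2. f + e = 3 + 11 = 14  yes
3. g = 16, f = 3; 16 > 3  yes
4. d + e = 5 + 11 = 16; 16 ≤ 16  yes
5. values 5, 16, 4, 11 are pairwise distinct  yes
6. 4 mod 6 = 4  yes
7. max(3, 11) = 11  yes
8. d = 5, h = 4; 5 > 4  yes
9. values 4, 16, 3, 11 are pairwise distinct  yes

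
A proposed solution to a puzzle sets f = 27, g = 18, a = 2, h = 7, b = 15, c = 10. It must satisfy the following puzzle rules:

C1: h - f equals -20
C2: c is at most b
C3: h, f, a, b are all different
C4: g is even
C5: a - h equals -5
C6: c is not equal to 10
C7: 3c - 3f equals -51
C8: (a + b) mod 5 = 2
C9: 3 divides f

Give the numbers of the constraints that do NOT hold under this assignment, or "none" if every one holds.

C1: h - f = 7 - 27 = -20 — holds.
C2: c = 10, b = 15; 10 ≤ 15 — holds.
C3: values 7, 27, 2, 15 are pairwise distinct — holds.
C4: g = 18 is even — holds.
C5: a - h = 2 - 7 = -5 — holds.
C6: c = 10, but 10 is required to differ — fails.
C7: 3c - 3f = 3(10) - 3(27) = -51 — holds.
C8: a + b = 17; 17 mod 5 = 2 — holds.
C9: 27 / 3 = 9, so 3 divides 27 — holds.

Violated: 6.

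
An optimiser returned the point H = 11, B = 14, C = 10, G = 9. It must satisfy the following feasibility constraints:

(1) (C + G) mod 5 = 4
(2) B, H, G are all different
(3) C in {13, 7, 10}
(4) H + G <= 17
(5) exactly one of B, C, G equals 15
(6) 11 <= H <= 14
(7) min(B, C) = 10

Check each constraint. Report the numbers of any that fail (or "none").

(1) C + G = 19; 19 mod 5 = 4 — holds.
(2) values 14, 11, 9 are pairwise distinct — holds.
(3) C = 10 is in {13, 7, 10} — holds.
(4) H + G = 11 + 9 = 20; 20 > 17, bound 17 not met — fails.
(5) B=14, C=10, G=9; 0 of them equal 15, not exactly one — fails.
(6) H = 11 lies in [11, 14] — holds.
(7) min(14, 10) = 10 — holds.

No — constraints 4 and 5 are not satisfied.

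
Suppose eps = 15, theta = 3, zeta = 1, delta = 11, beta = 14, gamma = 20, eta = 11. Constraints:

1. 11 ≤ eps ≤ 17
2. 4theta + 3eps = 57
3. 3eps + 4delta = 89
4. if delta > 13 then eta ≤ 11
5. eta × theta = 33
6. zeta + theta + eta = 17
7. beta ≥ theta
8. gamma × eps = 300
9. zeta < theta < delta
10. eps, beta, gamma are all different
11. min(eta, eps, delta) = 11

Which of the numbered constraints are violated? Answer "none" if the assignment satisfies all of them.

1. eps = 15 lies in [11, 17] — satisfied.
2. 4theta + 3eps = 4(3) + 3(15) = 57 — satisfied.
3. 3eps + 4delta = 3(15) + 4(11) = 89 — satisfied.
4. delta = 11, not > 13; antecedent false, conditional vacuously true — satisfied.
5. eta × theta = 11 × 3 = 33 — satisfied.
6. zeta + theta + eta = 1 + 3 + 11 = 15, not 17 — violated.
7. beta = 14, theta = 3; 14 ≥ 3 — satisfied.
8. gamma × eps = 20 × 15 = 300 — satisfied.
9. values 1 < 3 < 11 — satisfied.
10. values 15, 14, 20 are pairwise distinct — satisfied.
11. min(11, 15, 11) = 11 — satisfied.

No — constraint 6 is not satisfied.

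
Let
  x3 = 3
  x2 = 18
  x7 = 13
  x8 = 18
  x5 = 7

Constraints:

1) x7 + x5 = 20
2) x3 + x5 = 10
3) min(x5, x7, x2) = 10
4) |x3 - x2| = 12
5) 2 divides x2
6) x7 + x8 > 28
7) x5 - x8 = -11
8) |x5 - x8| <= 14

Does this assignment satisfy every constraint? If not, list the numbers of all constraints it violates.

1) x7 + x5 = 13 + 7 = 20 — satisfied.
2) x3 + x5 = 3 + 7 = 10 — satisfied.
3) min(7, 13, 18) = 7, not 10 — violated.
4) |3 - 18| = 15, not 12 — violated.
5) 18 / 2 = 9, so 2 divides 18 — satisfied.
6) x7 + x8 = 13 + 18 = 31; 31 > 28 — satisfied.
7) x5 - x8 = 7 - 18 = -11 — satisfied.
8) |7 - 18| = 11; 11 ≤ 14 — satisfied.

The assignment fails constraints 3, 4.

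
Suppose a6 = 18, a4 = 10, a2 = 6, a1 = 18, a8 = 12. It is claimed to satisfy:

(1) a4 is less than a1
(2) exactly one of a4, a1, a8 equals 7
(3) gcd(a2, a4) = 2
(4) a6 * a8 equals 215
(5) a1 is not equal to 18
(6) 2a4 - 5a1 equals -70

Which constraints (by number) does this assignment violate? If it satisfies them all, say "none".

(1) a4 = 10, a1 = 18; 10 < 18 — OK.
(2) a4=10, a1=18, a8=12; 0 of them equal 7, not exactly one — violated.
(3) gcd(6, 10) = 2 — OK.
(4) a6 * a8 = 18 * 12 = 216, not 215 — violated.
(5) a1 = 18, but 18 is required to differ — violated.
(6) 2a4 - 5a1 = 2(10) - 5(18) = -70 — OK.

Violated: 2, 4, and 5.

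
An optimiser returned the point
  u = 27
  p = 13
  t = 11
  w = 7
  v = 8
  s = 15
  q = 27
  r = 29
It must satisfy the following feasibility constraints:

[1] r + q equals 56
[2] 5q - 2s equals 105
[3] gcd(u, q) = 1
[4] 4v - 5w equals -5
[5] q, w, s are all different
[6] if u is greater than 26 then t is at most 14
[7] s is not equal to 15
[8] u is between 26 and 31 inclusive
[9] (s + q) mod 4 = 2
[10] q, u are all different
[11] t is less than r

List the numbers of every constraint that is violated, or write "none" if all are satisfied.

[1] r + q = 29 + 27 = 56  OK
[2] 5q - 2s = 5(27) - 2(15) = 105  OK
[3] gcd(27, 27) = 27, not 1  FAIL
[4] 4v - 5w = 4(8) - 5(7) = -3, not -5  FAIL
[5] values 27, 7, 15 are pairwise distinct  OK
[6] u = 27 > 26, so we need t ≤ 14; t = 11 ≤ 14  OK
[7] s = 15, but 15 is required to differ  FAIL
[8] u = 27 lies in [26, 31]  OK
[9] s + q = 42; 42 mod 4 = 2  OK
[10] q = u = 27, not all different  FAIL
[11] t = 11, r = 29; 11 < 29  OK

Constraints 3, 4, 7, and 10 are violated.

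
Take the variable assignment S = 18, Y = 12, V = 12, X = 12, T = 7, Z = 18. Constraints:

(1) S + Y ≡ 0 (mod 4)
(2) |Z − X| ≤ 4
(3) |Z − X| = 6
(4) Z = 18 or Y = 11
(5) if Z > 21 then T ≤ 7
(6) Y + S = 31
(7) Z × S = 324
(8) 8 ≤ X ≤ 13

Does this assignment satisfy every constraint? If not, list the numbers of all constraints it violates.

(1) S + Y = 30; 30 mod 4 = 2, not 0 — does not hold.
(2) |18 − 12| = 6; 6 > 4, exceeds bound 4 — does not hold.
(3) |18 − 12| = 6 — holds.
(4) Z = 18 = 18 (first disjunct) — holds.
(5) Z = 18, not > 21; antecedent false, conditional vacuously true — holds.
(6) Y + S = 12 + 18 = 30, not 31 — does not hold.
(7) Z × S = 18 × 18 = 324 — holds.
(8) X = 12 lies in [8, 13] — holds.

No — constraints 1, 2, 6 are not satisfied.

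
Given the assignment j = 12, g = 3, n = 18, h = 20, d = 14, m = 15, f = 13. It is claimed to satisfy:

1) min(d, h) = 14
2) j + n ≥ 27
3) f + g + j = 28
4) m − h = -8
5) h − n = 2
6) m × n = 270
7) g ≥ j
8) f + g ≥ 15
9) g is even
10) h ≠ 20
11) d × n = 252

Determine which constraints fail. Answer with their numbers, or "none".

The assignment fails constraints 4, 7, 9, and 10.

1) min(14, 20) = 14 — holds.
2) j + n = 12 + 18 = 30; 30 ≥ 27 — holds.
3) f + g + j = 13 + 3 + 12 = 28 — holds.
4) m − h = 15 − 20 = -5, not -8 — does not hold.
5) h − n = 20 − 18 = 2 — holds.
6) m × n = 15 × 18 = 270 — holds.
7) g = 3, j = 12; 3 < 12 (want ≥) — does not hold.
8) f + g = 13 + 3 = 16; 16 ≥ 15 — holds.
9) g = 3 is odd — does not hold.
10) h = 20, but 20 is required to differ — does not hold.
11) d × n = 14 × 18 = 252 — holds.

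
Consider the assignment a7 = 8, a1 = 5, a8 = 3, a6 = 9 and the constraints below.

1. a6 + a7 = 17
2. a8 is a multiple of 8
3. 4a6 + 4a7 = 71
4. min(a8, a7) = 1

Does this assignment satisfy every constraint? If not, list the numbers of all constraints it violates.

1. a6 + a7 = 9 + 8 = 17  OK
2. 3 = 8*0 + 3, so 8 does not divide 3  FAIL
3. 4a6 + 4a7 = 4(9) + 4(8) = 68, not 71  FAIL
4. min(3, 8) = 3, not 1  FAIL

No — constraints 2, 3, and 4 are not satisfied.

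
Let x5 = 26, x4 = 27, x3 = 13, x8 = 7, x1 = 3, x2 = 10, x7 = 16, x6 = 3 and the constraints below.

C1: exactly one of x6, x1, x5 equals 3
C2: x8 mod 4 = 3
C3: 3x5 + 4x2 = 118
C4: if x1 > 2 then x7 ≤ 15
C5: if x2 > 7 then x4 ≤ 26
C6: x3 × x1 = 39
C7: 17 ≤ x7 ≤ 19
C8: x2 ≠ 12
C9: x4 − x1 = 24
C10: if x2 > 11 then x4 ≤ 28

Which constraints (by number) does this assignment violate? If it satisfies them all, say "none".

C1: x6=3, x1=3, x5=26; 2 of them equal 3, not exactly one  no
C2: 7 mod 4 = 3  yes
C3: 3x5 + 4x2 = 3(26) + 4(10) = 118  yes
C4: x1 = 3 > 2, so we need x7 ≤ 15; but x7 = 16 > 15  no
C5: x2 = 10 > 7, so we need x4 ≤ 26; but x4 = 27 > 26  no
C6: x3 × x1 = 13 × 3 = 39  yes
C7: x7 = 16 is outside [17, 19]  no
C8: x2 = 10, and 10 ≠ 12  yes
C9: x4 − x1 = 27 − 3 = 24  yes
C10: x2 = 10, not > 11; antecedent false, conditional vacuously true  yes

Constraints 1, 4, 5, and 7 do not hold.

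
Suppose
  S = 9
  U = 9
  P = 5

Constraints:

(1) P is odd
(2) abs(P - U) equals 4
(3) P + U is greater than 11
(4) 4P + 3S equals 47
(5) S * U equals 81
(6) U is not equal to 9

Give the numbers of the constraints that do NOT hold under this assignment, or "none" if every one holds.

(1) P = 5 is odd — holds.
(2) abs(5 - 9) = 4 — holds.
(3) P + U = 5 + 9 = 14; 14 > 11 — holds.
(4) 4P + 3S = 4(5) + 3(9) = 47 — holds.
(5) S * U = 9 * 9 = 81 — holds.
(6) U = 9, but 9 is required to differ — does not hold.

Violated: 6.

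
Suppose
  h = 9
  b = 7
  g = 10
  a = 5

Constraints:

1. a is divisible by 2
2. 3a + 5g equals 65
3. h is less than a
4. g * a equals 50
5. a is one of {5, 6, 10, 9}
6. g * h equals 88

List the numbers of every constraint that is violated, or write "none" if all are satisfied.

1. 5 = 2*2 + 1, so 2 does not divide 5 — does not hold.
2. 3a + 5g = 3(5) + 5(10) = 65 — holds.
3. h = 9, a = 5; 9 ≥ 5 (want <) — does not hold.
4. g * a = 10 * 5 = 50 — holds.
5. a = 5 is in {5, 6, 10, 9} — holds.
6. g * h = 10 * 9 = 90, not 88 — does not hold.

Constraints 1, 3, and 6 do not hold.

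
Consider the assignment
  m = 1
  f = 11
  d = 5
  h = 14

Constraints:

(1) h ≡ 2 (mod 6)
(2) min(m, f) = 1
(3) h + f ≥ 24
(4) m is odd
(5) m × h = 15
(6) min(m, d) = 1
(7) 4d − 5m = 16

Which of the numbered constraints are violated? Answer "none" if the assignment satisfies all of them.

Violated: 5, 7.

(1) 14 mod 6 = 2 — holds.
(2) min(1, 11) = 1 — holds.
(3) h + f = 14 + 11 = 25; 25 ≥ 24 — holds.
(4) m = 1 is odd — holds.
(5) m × h = 1 × 14 = 14, not 15 — does not hold.
(6) min(1, 5) = 1 — holds.
(7) 4d − 5m = 4(5) − 5(1) = 15, not 16 — does not hold.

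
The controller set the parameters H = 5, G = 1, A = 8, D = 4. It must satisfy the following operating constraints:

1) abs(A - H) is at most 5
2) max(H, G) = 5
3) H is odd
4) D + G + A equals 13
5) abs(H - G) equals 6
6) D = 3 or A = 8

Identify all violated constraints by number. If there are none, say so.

Constraint 5 does not hold.

1) abs(8 - 5) = 3; 3 ≤ 5 — holds.
2) max(5, 1) = 5 — holds.
3) H = 5 is odd — holds.
4) D + G + A = 4 + 1 + 8 = 13 — holds.
5) abs(5 - 1) = 4, not 6 — fails.
6) D = 4 ≠ 3, but A = 8 = 8 (second disjunct) — holds.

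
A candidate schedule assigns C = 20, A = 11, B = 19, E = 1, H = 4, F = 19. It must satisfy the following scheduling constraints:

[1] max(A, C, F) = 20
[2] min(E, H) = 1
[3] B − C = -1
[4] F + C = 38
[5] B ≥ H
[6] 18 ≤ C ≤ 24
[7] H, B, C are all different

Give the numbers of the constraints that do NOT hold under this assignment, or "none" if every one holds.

[1] max(11, 20, 19) = 20 — holds.
[2] min(1, 4) = 1 — holds.
[3] B − C = 19 − 20 = -1 — holds.
[4] F + C = 19 + 20 = 39, not 38 — does not hold.
[5] B = 19, H = 4; 19 ≥ 4 — holds.
[6] C = 20 lies in [18, 24] — holds.
[7] values 4, 19, 20 are pairwise distinct — holds.

The assignment fails constraint 4.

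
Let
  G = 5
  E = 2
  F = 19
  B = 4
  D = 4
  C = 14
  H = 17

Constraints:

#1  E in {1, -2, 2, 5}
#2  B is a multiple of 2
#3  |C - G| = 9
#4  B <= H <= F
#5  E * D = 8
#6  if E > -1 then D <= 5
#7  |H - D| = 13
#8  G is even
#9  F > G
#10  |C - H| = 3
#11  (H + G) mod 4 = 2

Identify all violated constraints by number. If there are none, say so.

#1 E = 2 is in {1, -2, 2, 5}  OK
#2 4 / 2 = 2, so 2 divides 4  OK
#3 |14 - 5| = 9  OK
#4 values 4 <= 17 <= 19  OK
#5 E * D = 2 * 4 = 8  OK
#6 E = 2 > -1, so we need D ≤ 5; D = 4 ≤ 5  OK
#7 |17 - 4| = 13  OK
#8 G = 5 is odd  FAIL
#9 F = 19, G = 5; 19 > 5  OK
#10 |14 - 17| = 3  OK
#11 H + G = 22; 22 mod 4 = 2  OK

No — constraint 8 is not satisfied.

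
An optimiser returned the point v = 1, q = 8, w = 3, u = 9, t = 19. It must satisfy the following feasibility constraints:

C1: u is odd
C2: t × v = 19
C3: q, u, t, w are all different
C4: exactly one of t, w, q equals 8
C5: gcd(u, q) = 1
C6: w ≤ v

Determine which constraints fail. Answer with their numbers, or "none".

Constraint 6 is violated.

C1: u = 9 is odd  ✓
C2: t × v = 19 × 1 = 19  ✓
C3: values 8, 9, 19, 3 are pairwise distinct  ✓
C4: t=19, w=3, q=8; 1 of them equals 8  ✓
C5: gcd(9, 8) = 1  ✓
C6: w = 3, v = 1; 3 > 1 (want ≤)  ✗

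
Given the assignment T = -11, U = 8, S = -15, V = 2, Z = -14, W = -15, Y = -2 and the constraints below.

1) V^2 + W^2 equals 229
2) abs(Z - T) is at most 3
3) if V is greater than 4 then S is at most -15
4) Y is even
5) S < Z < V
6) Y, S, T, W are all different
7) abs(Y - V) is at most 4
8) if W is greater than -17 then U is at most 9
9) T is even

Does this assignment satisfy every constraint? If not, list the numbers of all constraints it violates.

Constraints 6, 9 do not hold.

1) V^2 + W^2 = 2^2 + (-15)^2 = 4 + 225 = 229 — OK.
2) abs(-14 - (-11)) = 3; 3 ≤ 3 — OK.
3) V = 2, not > 4; antecedent false, conditional vacuously true — OK.
4) Y = -2 is even — OK.
5) values -15 < -14 < 2 — OK.
6) S = W = -15, not all different — violated.
7) abs(-2 - 2) = 4; 4 ≤ 4 — OK.
8) W = -15 > -17, so we need U ≤ 9; U = 8 ≤ 9 — OK.
9) T = -11 is odd — violated.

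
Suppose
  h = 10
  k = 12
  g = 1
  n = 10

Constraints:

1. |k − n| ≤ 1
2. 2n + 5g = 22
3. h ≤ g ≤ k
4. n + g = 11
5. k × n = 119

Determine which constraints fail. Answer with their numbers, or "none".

1. |12 − 10| = 2; 2 > 1, exceeds bound 1 — violated.
2. 2n + 5g = 2(10) + 5(1) = 25, not 22 — violated.
3. values 10, 1, 12; h = 10 is not ≤ g = 1 — violated.
4. n + g = 10 + 1 = 11 — satisfied.
5. k × n = 12 × 10 = 120, not 119 — violated.

Constraints 1, 2, 3, and 5 are violated.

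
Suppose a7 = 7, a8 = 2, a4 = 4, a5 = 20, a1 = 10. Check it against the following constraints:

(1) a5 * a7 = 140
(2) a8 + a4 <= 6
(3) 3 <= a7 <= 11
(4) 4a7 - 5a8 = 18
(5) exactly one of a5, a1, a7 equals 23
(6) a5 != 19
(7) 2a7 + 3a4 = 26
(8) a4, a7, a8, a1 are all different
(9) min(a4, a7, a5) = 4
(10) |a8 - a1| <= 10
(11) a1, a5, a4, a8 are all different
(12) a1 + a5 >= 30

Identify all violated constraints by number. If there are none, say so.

Constraint 5 is violated.

(1) a5 * a7 = 20 * 7 = 140 — satisfied.
(2) a8 + a4 = 2 + 4 = 6; 6 ≤ 6 — satisfied.
(3) a7 = 7 lies in [3, 11] — satisfied.
(4) 4a7 - 5a8 = 4(7) - 5(2) = 18 — satisfied.
(5) a5=20, a1=10, a7=7; 0 of them equal 23, not exactly one — violated.
(6) a5 = 20, and 20 ≠ 19 — satisfied.
(7) 2a7 + 3a4 = 2(7) + 3(4) = 26 — satisfied.
(8) values 4, 7, 2, 10 are pairwise distinct — satisfied.
(9) min(4, 7, 20) = 4 — satisfied.
(10) |2 - 10| = 8; 8 ≤ 10 — satisfied.
(11) values 10, 20, 4, 2 are pairwise distinct — satisfied.
(12) a1 + a5 = 10 + 20 = 30; 30 ≥ 30 — satisfied.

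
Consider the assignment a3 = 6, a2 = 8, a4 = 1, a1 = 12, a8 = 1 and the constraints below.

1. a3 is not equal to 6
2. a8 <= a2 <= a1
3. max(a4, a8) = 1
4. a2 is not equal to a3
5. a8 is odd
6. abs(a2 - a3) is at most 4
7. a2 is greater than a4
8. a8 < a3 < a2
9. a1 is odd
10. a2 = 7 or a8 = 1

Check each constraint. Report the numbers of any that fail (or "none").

No — constraints 1 and 9 are not satisfied.

1. a3 = 6, but 6 is required to differ — violated.
2. values 1 <= 8 <= 12 — satisfied.
3. max(1, 1) = 1 — satisfied.
4. a2 = 8, a3 = 6; distinct — satisfied.
5. a8 = 1 is odd — satisfied.
6. abs(8 - 6) = 2; 2 ≤ 4 — satisfied.
7. a2 = 8, a4 = 1; 8 > 1 — satisfied.
8. values 1 < 6 < 8 — satisfied.
9. a1 = 12 is even — violated.
10. a2 = 8 ≠ 7, but a8 = 1 = 1 (second disjunct) — satisfied.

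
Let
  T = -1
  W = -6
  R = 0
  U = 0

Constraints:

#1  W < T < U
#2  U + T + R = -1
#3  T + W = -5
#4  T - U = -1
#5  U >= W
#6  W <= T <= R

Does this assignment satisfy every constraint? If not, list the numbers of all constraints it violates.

Violated: 3.

#1 values -6 < -1 < 0 — holds.
#2 U + T + R = 0 + (-1) + 0 = -1 — holds.
#3 T + W = -1 + (-6) = -7, not -5 — fails.
#4 T - U = -1 - 0 = -1 — holds.
#5 U = 0, W = -6; 0 ≥ -6 — holds.
#6 values -6 <= -1 <= 0 — holds.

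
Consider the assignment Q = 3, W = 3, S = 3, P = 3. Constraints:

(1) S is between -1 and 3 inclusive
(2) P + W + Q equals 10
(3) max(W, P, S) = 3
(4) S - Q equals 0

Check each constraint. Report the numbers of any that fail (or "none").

(1) S = 3 lies in [-1, 3]  ✓
(2) P + W + Q = 3 + 3 + 3 = 9, not 10  ✗
(3) max(3, 3, 3) = 3  ✓
(4) S - Q = 3 - 3 = 0  ✓

Constraint 2 does not hold.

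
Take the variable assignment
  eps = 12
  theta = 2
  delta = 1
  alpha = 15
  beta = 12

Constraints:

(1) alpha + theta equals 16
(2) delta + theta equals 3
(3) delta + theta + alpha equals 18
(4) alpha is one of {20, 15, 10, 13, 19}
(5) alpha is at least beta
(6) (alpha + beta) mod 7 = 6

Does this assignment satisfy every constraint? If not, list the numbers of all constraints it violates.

Constraint 1 is violated.

(1) alpha + theta = 15 + 2 = 17, not 16 — violated.
(2) delta + theta = 1 + 2 = 3 — OK.
(3) delta + theta + alpha = 1 + 2 + 15 = 18 — OK.
(4) alpha = 15 is in {20, 15, 10, 13, 19} — OK.
(5) alpha = 15, beta = 12; 15 ≥ 12 — OK.
(6) alpha + beta = 27; 27 mod 7 = 6 — OK.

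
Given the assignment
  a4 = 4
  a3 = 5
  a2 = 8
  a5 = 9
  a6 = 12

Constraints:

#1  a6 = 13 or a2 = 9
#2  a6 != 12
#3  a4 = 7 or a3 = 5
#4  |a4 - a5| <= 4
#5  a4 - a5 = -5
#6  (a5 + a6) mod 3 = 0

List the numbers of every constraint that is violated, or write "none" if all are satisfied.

Constraints 1, 2, 4 are violated.

#1 a6 = 12 ≠ 13 and a2 = 8 ≠ 9; both disjuncts false — does not hold.
#2 a6 = 12, but 12 is required to differ — does not hold.
#3 a4 = 4 ≠ 7, but a3 = 5 = 5 (second disjunct) — holds.
#4 |4 - 9| = 5; 5 > 4, exceeds bound 4 — does not hold.
#5 a4 - a5 = 4 - 9 = -5 — holds.
#6 a5 + a6 = 21; 21 mod 3 = 0 — holds.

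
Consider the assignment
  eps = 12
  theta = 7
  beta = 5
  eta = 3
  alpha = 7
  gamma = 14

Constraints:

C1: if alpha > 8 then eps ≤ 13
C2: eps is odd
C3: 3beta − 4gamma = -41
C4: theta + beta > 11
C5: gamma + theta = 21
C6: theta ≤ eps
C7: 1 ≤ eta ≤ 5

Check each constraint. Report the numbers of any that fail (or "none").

Constraint 2 does not hold.

C1: alpha = 7, not > 8; antecedent false, conditional vacuously true — holds.
C2: eps = 12 is even — does not hold.
C3: 3beta − 4gamma = 3(5) − 4(14) = -41 — holds.
C4: theta + beta = 7 + 5 = 12; 12 > 11 — holds.
C5: gamma + theta = 14 + 7 = 21 — holds.
C6: theta = 7, eps = 12; 7 ≤ 12 — holds.
C7: eta = 3 lies in [1, 5] — holds.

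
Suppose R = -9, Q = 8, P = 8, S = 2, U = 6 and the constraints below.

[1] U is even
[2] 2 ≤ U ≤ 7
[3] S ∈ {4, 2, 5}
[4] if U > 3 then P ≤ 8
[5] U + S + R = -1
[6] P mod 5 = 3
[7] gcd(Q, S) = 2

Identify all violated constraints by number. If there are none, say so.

None — every constraint holds.

[1] U = 6 is even  yes
[2] U = 6 lies in [2, 7]  yes
[3] S = 2 is in {4, 2, 5}  yes
[4] U = 6 > 3, so we need P ≤ 8; P = 8 ≤ 8  yes
[5] U + S + R = 6 + 2 + (-9) = -1  yes
[6] 8 mod 5 = 3  yes
[7] gcd(8, 2) = 2  yes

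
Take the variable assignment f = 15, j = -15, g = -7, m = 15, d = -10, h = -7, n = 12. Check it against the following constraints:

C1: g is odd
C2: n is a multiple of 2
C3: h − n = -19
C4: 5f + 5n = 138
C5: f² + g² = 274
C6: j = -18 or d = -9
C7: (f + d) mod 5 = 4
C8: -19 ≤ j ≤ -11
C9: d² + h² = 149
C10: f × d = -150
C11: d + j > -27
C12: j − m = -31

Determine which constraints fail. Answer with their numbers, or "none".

Violated: 4, 6, 7, and 12.

C1: g = -7 is odd  ✔
C2: 12 / 2 = 6, so 2 divides 12  ✔
C3: h − n = -7 − 12 = -19  ✔
C4: 5f + 5n = 5(15) + 5(12) = 135, not 138  ✘
C5: f² + g² = 15² + (-7)² = 225 + 49 = 274  ✔
C6: j = -15 ≠ -18 and d = -10 ≠ -9; both disjuncts false  ✘
C7: f + d = 5; 5 mod 5 = 0, not 4  ✘
C8: j = -15 lies in [-19, -11]  ✔
C9: d² + h² = (-10)² + (-7)² = 100 + 49 = 149  ✔
C10: f × d = 15 × (-10) = -150  ✔
C11: d + j = -10 + (-15) = -25; -25 > -27  ✔
C12: j − m = -15 − 15 = -30, not -31  ✘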